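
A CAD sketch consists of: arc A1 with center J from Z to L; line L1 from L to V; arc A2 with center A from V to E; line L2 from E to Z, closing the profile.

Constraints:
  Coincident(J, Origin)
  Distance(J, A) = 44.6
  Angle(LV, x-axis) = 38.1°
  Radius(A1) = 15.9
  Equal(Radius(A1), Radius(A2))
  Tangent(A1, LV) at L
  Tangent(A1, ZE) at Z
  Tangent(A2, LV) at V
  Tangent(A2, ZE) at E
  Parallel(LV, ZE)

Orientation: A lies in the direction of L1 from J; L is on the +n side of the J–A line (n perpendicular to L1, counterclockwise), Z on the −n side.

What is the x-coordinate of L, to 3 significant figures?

-9.81

The slot axis is L1's direction at 38.1°, so u = (cos 38.1°, sin 38.1°) = (0.787, 0.617) and n = (−sin 38.1°, cos 38.1°) = (-0.617, 0.787). J is at the origin and A lies 44.6 along u from J, so A = 44.6·u = (35.1, 27.5). Tangency of A1 to both parallel lines with radius 15.9 puts L and Z at J ± 15.9·n: L = (-9.81, 12.5), Z = (9.81, -12.5). So L.x = -9.81.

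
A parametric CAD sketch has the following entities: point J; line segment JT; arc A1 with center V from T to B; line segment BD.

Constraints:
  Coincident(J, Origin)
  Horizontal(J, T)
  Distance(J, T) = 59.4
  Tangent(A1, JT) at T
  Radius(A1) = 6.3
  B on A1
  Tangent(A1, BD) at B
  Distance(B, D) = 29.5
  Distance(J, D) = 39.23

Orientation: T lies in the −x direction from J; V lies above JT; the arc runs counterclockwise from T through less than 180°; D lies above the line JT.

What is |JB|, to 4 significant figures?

55.26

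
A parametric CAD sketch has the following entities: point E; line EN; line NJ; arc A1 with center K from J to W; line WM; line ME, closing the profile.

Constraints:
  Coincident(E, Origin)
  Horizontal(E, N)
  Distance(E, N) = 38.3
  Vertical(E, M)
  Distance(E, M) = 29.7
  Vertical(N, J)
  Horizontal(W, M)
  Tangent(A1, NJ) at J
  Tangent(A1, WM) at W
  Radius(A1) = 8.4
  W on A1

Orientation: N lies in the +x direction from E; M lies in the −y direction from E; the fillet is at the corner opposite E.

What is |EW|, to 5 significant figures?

42.144

The virtual corner opposite E is at (38.300, -29.700). A1 meets NJ tangentially, so KJ is at right angles to NJ and the tangent condition forces KW to be normal to WM, with radius 8.4, so the center K sits 8.4 in from both sides at K = (29.900, -21.300). That places the tangent points at J = (38.300, -21.300) on NJ and W = (29.900, -29.700) on WM. Then |EW| = |W − E| = 42.144.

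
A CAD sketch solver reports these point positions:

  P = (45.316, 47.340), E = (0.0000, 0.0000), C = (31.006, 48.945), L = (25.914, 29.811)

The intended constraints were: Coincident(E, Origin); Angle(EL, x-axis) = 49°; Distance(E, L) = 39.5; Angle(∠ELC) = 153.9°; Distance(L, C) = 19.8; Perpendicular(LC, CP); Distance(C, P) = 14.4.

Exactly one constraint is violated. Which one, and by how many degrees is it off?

Perpendicular(LC, CP) — off by 8.50°.

E = (0.00, 0.00) ✓; EL at 49.00° ✓; |EL| = 39.50 ✓; ∠ELC = 153.9° ✓; |LC| = 19.80 ✓; ∠(LC, CP) = 81.50° ✗; |CP| = 14.40 ✓.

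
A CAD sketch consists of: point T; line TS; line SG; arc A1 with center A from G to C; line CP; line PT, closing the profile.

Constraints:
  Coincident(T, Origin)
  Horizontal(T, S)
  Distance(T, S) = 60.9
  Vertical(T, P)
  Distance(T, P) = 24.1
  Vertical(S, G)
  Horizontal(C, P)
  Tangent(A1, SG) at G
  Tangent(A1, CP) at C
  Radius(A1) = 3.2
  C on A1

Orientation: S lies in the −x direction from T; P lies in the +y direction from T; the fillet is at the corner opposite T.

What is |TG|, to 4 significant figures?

64.39

The virtual corner opposite T is at (-60.90, 24.10). Tangency of A1 to SG means the radius AG is perpendicular to SG and A1 meets CP tangentially, so AC is at right angles to CP, with radius 3.2, so the center A sits 3.2 in from both sides at A = (-57.70, 20.90). That places the tangent points at G = (-60.90, 20.90) on SG and C = (-57.70, 24.10) on CP. Then |TG| = |G − T| = 64.39.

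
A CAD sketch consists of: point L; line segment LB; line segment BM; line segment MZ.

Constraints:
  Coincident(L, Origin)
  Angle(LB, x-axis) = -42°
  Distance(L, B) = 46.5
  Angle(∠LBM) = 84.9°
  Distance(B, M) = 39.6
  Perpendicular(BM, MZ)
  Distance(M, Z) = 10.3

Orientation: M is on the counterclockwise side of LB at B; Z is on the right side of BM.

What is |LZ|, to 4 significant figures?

66.81

L is at the origin; LB runs at -42.0° with length 46.5, so B = 46.5·(cos -42.0°, sin -42.0°) = (34.56, -31.11). ∠LBM = 84.9°, so BM runs at -42.0° + (180° − 84.9°) = 53.10° from the x-axis; with |BM| = 39.6, M = B + 39.6·(cos 53.10°, sin 53.10°) = (58.33, 0.5529). BM ⟂ MZ; with |MZ| = 10.3 on the right of BM, Z = M + 10.3·(0.7997, -0.6004) = (66.57, -5.631). Then |LZ| = |Z − L| = 66.81.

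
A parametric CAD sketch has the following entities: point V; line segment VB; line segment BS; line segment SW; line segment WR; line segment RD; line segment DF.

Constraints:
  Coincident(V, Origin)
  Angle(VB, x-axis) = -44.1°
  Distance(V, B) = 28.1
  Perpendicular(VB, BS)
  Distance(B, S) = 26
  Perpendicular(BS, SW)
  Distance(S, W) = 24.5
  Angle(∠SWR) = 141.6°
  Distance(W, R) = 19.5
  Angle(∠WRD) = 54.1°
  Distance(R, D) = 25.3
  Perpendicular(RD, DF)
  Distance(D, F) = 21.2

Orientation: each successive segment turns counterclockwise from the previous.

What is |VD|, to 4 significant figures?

14.50

V is at the origin; VB runs at -44.1° with length 28.1, so B = (20.18, -19.56). VB is perpendicular to BS, so BS runs at 45.90°; with |BS| = 26.0, S = (38.27, -0.8839). BS ⟂ SW, so SW runs at 135.9°; with |SW| = 24.5, W = (20.68, 16.17). ∠SWR = 141.6° gives WR at 174.3° from the x-axis; with |WR| = 19.5, R = (1.275, 18.10). ∠WRD = 54.1° gives RD at -59.80° from the x-axis; with |RD| = 25.3, D = (14.00, -3.763). Then |VD| = |D − V| = 14.50.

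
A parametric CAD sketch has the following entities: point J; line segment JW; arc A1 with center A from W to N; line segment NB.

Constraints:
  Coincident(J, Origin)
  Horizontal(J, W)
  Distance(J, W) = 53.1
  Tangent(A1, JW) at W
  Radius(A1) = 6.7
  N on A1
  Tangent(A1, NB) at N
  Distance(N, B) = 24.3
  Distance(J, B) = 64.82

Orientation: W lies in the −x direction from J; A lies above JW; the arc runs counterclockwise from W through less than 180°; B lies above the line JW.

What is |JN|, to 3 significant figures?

47.9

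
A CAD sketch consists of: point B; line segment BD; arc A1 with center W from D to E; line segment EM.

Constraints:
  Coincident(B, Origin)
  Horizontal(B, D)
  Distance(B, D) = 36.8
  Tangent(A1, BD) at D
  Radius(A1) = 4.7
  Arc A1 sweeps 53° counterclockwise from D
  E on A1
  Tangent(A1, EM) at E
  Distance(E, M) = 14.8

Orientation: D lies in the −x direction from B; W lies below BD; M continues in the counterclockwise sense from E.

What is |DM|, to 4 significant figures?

18.65

On A1, D sits at bearing 90° from W; a 53° counterclockwise sweep puts E at bearing 143°, so E = W + 4.7·(cos 143°, sin 143°) = (-40.55, -1.871). Since A1 is tangent to EM there, WE ⟂ EM, so EM runs along (−sin 143°, cos 143°); with |EM| = 14.8, M = (-49.46, -13.69). Then |DM| = |M − D| = 18.65.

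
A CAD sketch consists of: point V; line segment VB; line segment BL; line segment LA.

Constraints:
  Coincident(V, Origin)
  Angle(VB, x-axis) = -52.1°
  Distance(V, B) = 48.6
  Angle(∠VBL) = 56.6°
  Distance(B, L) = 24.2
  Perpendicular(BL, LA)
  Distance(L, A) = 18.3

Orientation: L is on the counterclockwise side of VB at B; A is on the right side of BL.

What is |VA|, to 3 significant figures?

58.9

∠VBL = 56.6°, so BL runs at -52.1° + (180° − 56.6°) = 71.3° from the x-axis; with |BL| = 24.2, L = B + 24.2·(cos 71.3°, sin 71.3°) = (37.6, -15.4). The perpendicularity gives LA at right angles to BL; with |LA| = 18.3 on the right of BL, A = L + 18.3·(0.947, -0.321) = (54.9, -21.3). Then |VA| = |A − V| = 58.9.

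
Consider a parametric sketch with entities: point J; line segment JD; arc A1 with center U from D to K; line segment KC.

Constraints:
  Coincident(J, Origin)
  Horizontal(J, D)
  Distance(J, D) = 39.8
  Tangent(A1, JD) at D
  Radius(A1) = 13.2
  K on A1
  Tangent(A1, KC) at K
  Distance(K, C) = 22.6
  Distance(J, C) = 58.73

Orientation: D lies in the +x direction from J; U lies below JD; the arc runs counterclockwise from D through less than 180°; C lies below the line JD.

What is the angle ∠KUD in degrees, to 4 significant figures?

129.2°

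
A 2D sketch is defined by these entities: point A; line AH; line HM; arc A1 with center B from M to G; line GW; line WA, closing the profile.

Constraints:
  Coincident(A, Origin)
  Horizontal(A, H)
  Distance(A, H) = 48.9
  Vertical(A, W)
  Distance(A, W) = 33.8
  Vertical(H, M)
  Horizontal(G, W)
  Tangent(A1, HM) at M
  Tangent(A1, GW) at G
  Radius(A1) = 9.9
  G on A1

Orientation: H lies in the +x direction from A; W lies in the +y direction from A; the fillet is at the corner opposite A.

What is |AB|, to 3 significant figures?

45.7

A is at the origin; A and H share the same y with |AH| = 48.9 and H on the +x side, so H = (48.9, 0.00). A and W share the same x with |AW| = 33.8 and W on the +y side, so W = (0.00, 33.8). The virtual corner opposite A is at (48.9, 33.8). A1 meets HM tangentially, so BM is at right angles to HM and tangency of A1 to GW means the radius BG is perpendicular to GW, with radius 9.9, so the center B sits 9.9 in from both sides at B = (39.0, 23.9). Then |AB| = |B − A| = 45.7.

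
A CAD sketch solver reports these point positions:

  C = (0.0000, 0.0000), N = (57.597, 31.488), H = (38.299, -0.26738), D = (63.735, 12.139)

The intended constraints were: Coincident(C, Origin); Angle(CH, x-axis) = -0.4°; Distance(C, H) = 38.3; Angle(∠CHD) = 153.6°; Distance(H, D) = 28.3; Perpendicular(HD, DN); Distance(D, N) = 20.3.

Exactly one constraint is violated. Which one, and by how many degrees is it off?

Perpendicular(HD, DN) — off by 8.40°.

C = (0.00, 0.00) ✓; CH at -0.4000° ✓; |CH| = 38.30 ✓; ∠CHD = 153.6° ✓; |HD| = 28.30 ✓; ∠(HD, DN) = 81.60° ✗; |DN| = 20.30 ✓.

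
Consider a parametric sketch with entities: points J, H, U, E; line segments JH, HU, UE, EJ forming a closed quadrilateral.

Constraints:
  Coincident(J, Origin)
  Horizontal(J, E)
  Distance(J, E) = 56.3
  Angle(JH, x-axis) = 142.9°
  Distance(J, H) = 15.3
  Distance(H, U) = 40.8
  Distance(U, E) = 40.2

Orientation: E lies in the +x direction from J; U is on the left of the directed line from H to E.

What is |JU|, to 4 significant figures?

35.86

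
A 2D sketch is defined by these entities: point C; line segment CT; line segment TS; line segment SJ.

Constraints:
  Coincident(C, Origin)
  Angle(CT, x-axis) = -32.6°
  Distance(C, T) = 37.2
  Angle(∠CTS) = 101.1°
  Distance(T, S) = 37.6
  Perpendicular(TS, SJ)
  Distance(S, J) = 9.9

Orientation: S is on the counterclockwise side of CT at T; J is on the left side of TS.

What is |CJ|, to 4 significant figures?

52.07

∠CTS = 101.1°, so TS runs at -32.6° + (180° − 101.1°) = 46.30° from the x-axis; with |TS| = 37.6, S = T + 37.6·(cos 46.30°, sin 46.30°) = (57.32, 7.141). The perpendicularity gives SJ at right angles to TS; with |SJ| = 9.9 on the left of TS, J = S + 9.9·(-0.7230, 0.6909) = (50.16, 13.98). Then |CJ| = |J − C| = 52.07.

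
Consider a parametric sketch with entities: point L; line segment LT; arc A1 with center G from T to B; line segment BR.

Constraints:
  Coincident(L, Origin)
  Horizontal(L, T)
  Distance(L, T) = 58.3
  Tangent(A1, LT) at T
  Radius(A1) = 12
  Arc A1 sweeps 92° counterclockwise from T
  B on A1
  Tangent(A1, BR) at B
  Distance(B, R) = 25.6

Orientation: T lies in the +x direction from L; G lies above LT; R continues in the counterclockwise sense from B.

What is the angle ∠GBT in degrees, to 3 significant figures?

44.0°

Since A1 is tangent to LT there, GT ⟂ LT, so G = T + (0, 12) = (58.3, 12.0). On A1, T sits at bearing -90° from G; a 92° counterclockwise sweep puts B at bearing 2°, so B = G + 12.0·(cos 2°, sin 2°) = (70.3, 12.4). Then cos ∠GBT = BG·BT / (|BG||BT|), giving 44.0°.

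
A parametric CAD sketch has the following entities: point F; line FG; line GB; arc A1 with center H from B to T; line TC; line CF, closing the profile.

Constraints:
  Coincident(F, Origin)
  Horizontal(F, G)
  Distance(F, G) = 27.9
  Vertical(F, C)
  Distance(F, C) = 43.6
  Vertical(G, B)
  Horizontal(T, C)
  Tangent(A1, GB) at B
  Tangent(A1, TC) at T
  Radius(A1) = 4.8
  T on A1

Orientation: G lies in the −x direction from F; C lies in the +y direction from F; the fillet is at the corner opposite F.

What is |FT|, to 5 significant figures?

49.341

The virtual corner opposite F is at (-27.900, 43.600). Tangency of A1 to GB means the radius HB is perpendicular to GB and tangency of A1 to TC means the radius HT is perpendicular to TC, with radius 4.8, so the center H sits 4.8 in from both sides at H = (-23.100, 38.800). That places the tangent points at B = (-27.900, 38.800) on GB and T = (-23.100, 43.600) on TC. Then |FT| = |T − F| = 49.341.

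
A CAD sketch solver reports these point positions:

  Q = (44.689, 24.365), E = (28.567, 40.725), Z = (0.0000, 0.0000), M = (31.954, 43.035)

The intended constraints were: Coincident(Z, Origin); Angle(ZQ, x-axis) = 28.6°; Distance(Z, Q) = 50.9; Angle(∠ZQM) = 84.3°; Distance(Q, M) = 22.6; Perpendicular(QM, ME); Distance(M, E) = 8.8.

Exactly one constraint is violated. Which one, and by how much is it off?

Distance(M, E) = 8.8 — off by 4.70.

Z = (0.00, 0.00) ✓; ZQ at 28.60° ✓; |ZQ| = 50.90 ✓; ∠ZQM = 84.30° ✓; |QM| = 22.60 ✓; ∠(QM, ME) = 90.00° ✓; |ME| = 4.100 ✗.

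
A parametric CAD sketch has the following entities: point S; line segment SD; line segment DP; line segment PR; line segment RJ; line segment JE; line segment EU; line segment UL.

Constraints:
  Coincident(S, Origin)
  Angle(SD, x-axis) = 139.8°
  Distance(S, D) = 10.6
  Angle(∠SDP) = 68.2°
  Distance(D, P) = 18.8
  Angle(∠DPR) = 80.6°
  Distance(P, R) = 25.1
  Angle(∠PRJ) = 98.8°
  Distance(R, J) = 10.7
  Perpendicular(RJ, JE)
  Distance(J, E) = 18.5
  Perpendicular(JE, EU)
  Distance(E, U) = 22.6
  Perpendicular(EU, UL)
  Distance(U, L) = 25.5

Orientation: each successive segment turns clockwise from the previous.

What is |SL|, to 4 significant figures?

31.56

The perpendicularity gives EU at right angles to JE, so EU runs at 27.40°; with |EU| = 22.6, U = (18.56, 13.78). EU ⟂ UL, so UL runs at -62.60°; with |UL| = 25.5, L = (30.30, -8.859). Then |SL| = |L − S| = 31.56.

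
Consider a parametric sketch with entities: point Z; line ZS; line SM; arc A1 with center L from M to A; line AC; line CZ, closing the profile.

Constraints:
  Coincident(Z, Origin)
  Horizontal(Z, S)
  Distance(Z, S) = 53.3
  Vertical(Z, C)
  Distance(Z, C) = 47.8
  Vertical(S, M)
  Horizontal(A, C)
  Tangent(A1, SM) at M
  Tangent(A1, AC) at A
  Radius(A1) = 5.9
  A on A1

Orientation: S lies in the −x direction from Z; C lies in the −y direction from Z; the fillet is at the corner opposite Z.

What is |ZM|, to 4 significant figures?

67.80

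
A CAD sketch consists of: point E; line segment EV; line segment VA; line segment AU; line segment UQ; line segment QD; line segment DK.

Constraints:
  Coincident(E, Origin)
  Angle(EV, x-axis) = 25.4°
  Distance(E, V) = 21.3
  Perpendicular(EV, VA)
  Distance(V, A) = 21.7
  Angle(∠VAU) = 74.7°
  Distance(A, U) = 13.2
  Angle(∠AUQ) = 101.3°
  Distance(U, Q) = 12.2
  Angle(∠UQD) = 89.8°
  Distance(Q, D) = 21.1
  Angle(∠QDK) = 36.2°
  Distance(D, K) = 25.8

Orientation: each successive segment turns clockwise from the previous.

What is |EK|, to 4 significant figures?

22.93

∠UQD = 89.8° gives QD at 21.20° from the x-axis; with |QD| = 21.1, D = (30.77, 6.208). ∠QDK = 36.2° gives DK at -122.6° from the x-axis; with |DK| = 25.8, K = (16.87, -15.53). Then |EK| = |K − E| = 22.93.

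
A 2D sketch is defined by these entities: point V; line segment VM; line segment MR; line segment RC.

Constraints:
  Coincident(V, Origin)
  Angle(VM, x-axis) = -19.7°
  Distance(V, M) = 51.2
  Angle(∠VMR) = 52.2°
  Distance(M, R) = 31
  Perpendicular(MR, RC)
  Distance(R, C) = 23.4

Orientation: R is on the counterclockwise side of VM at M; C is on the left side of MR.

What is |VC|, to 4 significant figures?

17.06

∠VMR = 52.2°, so MR runs at -19.7° + (180° − 52.2°) = 108.1° from the x-axis; with |MR| = 31.0, R = M + 31.0·(cos 108.1°, sin 108.1°) = (38.57, 12.21). MR ⟂ RC; with |RC| = 23.4 on the left of MR, C = R + 23.4·(-0.9505, -0.3107) = (16.33, 4.937). Then |VC| = |C − V| = 17.06.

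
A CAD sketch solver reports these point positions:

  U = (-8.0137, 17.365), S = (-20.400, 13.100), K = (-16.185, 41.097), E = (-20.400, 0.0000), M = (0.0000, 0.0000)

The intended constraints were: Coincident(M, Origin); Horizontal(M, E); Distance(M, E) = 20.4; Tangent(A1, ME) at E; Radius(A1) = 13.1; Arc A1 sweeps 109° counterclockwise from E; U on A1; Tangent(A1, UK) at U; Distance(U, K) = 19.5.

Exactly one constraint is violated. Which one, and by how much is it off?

Distance(U, K) = 19.5 — off by 5.60.

M = (0.00, 0.00) ✓; M.y = 0.00, E.y = 0.00 ✓; |ME| = 20.40 ✓; ∠(SE, EM) = 90.00° ✓; |SE| = 13.10 ✓; bearing(S→U) − bearing(S→E) = 109.0° ✓; |SU| = 13.10 ✓; ∠(SU, UK) = 90.00° ✓; |UK| = 25.10 ✗.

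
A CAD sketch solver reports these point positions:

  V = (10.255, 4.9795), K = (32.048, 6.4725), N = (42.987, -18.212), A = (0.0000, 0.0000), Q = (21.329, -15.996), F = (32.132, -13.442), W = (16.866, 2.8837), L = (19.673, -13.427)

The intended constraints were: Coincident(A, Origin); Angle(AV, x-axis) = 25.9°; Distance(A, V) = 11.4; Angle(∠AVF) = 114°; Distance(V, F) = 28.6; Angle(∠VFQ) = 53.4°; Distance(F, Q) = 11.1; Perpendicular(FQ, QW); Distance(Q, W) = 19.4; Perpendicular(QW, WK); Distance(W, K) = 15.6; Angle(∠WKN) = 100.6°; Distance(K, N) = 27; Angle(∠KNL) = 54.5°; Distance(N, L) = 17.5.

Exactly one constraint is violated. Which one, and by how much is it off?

Distance(N, L) = 17.5 — off by 6.30.

A = (0.00, 0.00) ✓; AV at 25.90° ✓; |AV| = 11.40 ✓; ∠AVF = 114.0° ✓; |VF| = 28.60 ✓; ∠VFQ = 53.40° ✓; |FQ| = 11.10 ✓; ∠(FQ, QW) = 90.00° ✓; |QW| = 19.40 ✓; ∠(QW, WK) = 90.00° ✓; |WK| = 15.60 ✓; ∠WKN = 100.6° ✓; |KN| = 27.00 ✓; ∠KNL = 54.50° ✓; |NL| = 23.80 ✗.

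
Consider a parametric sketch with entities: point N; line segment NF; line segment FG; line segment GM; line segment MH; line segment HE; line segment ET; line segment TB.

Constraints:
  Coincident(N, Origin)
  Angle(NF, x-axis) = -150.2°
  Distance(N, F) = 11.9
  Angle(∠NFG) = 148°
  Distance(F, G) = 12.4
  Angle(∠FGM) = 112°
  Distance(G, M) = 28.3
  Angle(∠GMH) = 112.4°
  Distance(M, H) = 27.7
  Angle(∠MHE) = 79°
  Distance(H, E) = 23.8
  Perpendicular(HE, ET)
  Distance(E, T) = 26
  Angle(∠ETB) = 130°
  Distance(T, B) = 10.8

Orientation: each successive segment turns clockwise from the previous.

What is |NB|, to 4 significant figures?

33.29

N is at the origin; NF runs at -150.2° with length 11.9, so F = (-10.33, -5.914). ∠NFG = 148.0° gives FG at 177.8° from the x-axis; with |FG| = 12.4, G = (-22.72, -5.438). ∠FGM = 112.0° gives GM at 109.8° from the x-axis; with |GM| = 28.3, M = (-32.30, 21.19). ∠GMH = 112.4° gives MH at 42.20° from the x-axis; with |MH| = 27.7, H = (-11.78, 39.80). ∠MHE = 79.0° gives HE at -58.80° from the x-axis; with |HE| = 23.8, E = (0.5458, 19.44). HE is perpendicular to ET, so ET runs at -148.8°; with |ET| = 26.0, T = (-21.69, 5.969). ∠ETB = 130.0° gives TB at 161.2° from the x-axis; with |TB| = 10.8, B = (-31.92, 9.450). Then |NB| = |B − N| = 33.29.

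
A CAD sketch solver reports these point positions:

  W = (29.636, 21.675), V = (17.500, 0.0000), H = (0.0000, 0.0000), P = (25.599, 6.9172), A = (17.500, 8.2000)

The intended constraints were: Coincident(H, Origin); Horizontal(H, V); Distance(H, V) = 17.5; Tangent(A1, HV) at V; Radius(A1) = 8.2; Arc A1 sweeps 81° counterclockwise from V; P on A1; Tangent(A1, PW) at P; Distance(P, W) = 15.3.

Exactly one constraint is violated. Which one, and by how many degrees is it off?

Tangent(A1, PW) at P — off by 6.30°.

H = (0.00, 0.00) ✓; H.y = 0.00, V.y = 0.00 ✓; |HV| = 17.50 ✓; ∠(AV, VH) = 90.00° ✓; |AV| = 8.200 ✓; bearing(A→P) − bearing(A→V) = 81.00° ✓; |AP| = 8.200 ✓; ∠(AP, PW) = 96.30° ✗; |PW| = 15.30 ✓.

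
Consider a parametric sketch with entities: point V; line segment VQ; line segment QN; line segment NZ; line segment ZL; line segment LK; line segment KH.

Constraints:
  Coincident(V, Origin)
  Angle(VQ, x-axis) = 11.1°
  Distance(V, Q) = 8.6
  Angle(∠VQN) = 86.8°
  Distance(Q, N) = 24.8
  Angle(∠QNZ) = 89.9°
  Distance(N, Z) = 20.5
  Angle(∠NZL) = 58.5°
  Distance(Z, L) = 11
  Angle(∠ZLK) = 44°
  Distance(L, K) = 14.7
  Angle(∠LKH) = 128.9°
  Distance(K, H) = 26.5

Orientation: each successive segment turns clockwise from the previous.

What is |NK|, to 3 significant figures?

12.6

∠NZL = 58.5° gives ZL at 66.3° from the x-axis; with |ZL| = 11.0, L = (-4.04, -15.6). ∠ZLK = 44.0° gives LK at -69.7° from the x-axis; with |LK| = 14.7, K = (1.06, -29.4). Then |NK| = |K − N| = 12.6.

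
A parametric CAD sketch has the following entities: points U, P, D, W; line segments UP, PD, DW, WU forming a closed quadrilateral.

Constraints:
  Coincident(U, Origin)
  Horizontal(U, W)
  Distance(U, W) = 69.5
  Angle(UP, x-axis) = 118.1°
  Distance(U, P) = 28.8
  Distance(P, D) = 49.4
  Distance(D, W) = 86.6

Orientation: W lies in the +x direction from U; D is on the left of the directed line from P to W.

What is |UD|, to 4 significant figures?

67.88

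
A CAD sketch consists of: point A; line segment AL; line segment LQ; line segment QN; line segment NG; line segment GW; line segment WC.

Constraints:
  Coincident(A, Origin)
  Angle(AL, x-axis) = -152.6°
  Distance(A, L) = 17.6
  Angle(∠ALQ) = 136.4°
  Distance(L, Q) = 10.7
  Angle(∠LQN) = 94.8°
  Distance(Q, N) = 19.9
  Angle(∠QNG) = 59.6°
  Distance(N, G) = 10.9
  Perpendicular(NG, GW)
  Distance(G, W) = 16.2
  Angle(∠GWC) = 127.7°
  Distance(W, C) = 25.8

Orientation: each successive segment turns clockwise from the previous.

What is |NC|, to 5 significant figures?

33.363

NG ⟂ GW, so GW runs at -131.80°; with |GW| = 16.2, W = (-24.639, -4.9488). ∠GWC = 127.7° gives WC at 175.90° from the x-axis; with |WC| = 25.8, C = (-50.373, -3.1042). Then |NC| = |C − N| = 33.363.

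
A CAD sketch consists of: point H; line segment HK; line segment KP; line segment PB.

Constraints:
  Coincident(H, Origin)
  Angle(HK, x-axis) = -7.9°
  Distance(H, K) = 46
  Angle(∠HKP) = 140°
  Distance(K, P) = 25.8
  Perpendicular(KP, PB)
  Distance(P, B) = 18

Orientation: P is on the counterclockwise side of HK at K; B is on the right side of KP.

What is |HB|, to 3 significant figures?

77.4

∠HKP = 140.0°, so KP runs at -7.9° + (180° − 140.0°) = 32.1° from the x-axis; with |KP| = 25.8, P = K + 25.8·(cos 32.1°, sin 32.1°) = (67.4, 7.39). KP is perpendicular to PB; with |PB| = 18.0 on the right of KP, B = P + 18.0·(0.531, -0.847) = (77.0, -7.86). Then |HB| = |B − H| = 77.4.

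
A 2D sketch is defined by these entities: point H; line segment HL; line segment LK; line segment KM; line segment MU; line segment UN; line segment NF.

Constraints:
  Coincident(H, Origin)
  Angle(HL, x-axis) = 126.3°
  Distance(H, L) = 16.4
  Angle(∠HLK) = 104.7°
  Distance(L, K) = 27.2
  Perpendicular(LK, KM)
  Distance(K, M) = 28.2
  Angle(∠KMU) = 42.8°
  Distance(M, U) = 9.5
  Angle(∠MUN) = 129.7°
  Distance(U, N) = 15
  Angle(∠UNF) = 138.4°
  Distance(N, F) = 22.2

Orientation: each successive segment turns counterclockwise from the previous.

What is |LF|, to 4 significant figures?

40.32

∠MUN = 129.7° gives UN at 119.1° from the x-axis; with |UN| = 15.0, N = (-28.48, -1.052). ∠UNF = 138.4° gives NF at 160.7° from the x-axis; with |NF| = 22.2, F = (-49.43, 6.286). Then |LF| = |F − L| = 40.32.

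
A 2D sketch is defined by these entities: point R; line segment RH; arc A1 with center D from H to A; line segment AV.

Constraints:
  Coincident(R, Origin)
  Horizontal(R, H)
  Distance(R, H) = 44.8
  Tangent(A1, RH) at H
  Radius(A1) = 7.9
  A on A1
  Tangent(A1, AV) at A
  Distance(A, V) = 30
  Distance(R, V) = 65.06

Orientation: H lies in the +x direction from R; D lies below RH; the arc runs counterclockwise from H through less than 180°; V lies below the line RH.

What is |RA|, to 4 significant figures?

39.76

Checks: ∠(DH, HR) = 90.00° ✓; |DH| = 7.900 ✓; |DA| = 7.900 ✓; ∠(DA, AV) = 90.00° ✓; |AV| = 30.00 ✓; |RV| = 65.06 ✓.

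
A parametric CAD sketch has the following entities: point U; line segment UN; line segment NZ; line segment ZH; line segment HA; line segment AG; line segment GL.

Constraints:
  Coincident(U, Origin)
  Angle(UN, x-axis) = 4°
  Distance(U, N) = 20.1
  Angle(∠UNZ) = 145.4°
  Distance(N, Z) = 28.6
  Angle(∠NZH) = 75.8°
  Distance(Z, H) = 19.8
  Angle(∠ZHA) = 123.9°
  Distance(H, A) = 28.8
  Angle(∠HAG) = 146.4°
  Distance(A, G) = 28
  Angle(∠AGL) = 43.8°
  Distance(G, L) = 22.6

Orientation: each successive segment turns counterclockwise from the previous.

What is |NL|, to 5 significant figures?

15.465

∠HAG = 146.4° gives AG at -127.50° from the x-axis; with |AG| = 28.0, G = (-17.661, -0.32659). ∠AGL = 43.8° gives GL at 8.7000° from the x-axis; with |GL| = 22.6, L = (4.6786, 3.0919). Then |NL| = |L − N| = 15.465.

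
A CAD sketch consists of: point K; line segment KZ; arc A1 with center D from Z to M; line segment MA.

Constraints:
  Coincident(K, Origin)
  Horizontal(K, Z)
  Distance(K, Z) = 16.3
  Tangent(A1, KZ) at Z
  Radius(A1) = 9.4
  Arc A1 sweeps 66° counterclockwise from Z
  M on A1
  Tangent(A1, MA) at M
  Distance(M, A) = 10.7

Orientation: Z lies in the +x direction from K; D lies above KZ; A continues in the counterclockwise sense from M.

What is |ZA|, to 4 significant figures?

20.08

K is at the origin; K and Z share the same y with |KZ| = 16.3 and Z on the +x side, so Z = (16.30, 0.000). Tangency of A1 to KZ means the radius DZ is perpendicular to KZ, so D = Z + (0, 9.4) = (16.30, 9.400). On A1, Z sits at bearing -90° from D; a 66° counterclockwise sweep puts M at bearing -24°, so M = D + 9.4·(cos -24°, sin -24°) = (24.89, 5.577). A1 meets MA tangentially, so DM is at right angles to MA, so MA runs along (−sin -24°, cos -24°); with |MA| = 10.7, A = (29.24, 15.35). Then |ZA| = |A − Z| = 20.08.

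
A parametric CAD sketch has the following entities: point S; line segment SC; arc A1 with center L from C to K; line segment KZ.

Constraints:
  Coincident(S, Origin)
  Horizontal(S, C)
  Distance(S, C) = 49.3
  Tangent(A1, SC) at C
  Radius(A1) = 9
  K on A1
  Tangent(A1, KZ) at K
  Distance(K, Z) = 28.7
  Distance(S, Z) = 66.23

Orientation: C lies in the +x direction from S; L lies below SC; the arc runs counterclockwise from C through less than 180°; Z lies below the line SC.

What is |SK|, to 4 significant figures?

43.18

Checks: |LK| = 9.000 ✓; ∠(LK, KZ) = 90.00° ✓; |KZ| = 28.70 ✓; |SZ| = 66.23 ✓.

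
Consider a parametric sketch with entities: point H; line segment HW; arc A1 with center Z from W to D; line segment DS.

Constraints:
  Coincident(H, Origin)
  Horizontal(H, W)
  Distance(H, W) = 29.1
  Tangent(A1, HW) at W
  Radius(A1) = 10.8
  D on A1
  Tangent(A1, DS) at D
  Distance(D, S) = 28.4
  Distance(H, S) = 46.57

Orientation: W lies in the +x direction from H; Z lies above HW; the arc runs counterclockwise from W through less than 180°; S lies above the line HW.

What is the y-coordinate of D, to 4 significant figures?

16.62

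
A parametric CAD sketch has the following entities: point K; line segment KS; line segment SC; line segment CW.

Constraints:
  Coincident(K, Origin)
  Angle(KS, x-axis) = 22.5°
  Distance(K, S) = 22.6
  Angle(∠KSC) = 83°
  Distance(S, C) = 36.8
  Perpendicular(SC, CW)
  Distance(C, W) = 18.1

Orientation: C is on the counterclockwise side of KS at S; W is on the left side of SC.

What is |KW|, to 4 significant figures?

34.32

∠KSC = 83.0°, so SC runs at 22.5° + (180° − 83.0°) = 119.5° from the x-axis; with |SC| = 36.8, C = S + 36.8·(cos 119.5°, sin 119.5°) = (2.758, 40.68). SC ⟂ CW; with |CW| = 18.1 on the left of SC, W = C + 18.1·(-0.8704, -0.4924) = (-12.99, 31.76). Then |KW| = |W − K| = 34.32.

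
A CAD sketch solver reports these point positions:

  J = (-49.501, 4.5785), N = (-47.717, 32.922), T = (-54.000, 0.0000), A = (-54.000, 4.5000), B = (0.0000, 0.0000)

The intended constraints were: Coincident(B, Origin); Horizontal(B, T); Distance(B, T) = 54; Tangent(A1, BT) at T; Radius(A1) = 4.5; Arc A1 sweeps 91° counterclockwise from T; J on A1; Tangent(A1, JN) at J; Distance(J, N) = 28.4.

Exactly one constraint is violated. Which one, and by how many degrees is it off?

Tangent(A1, JN) at J — off by 4.60°.

B = (0.00, 0.00) ✓; B.y = 0.00, T.y = 0.00 ✓; |BT| = 54.00 ✓; ∠(AT, TB) = 90.00° ✓; |AT| = 4.500 ✓; bearing(A→J) − bearing(A→T) = 91.00° ✓; |AJ| = 4.500 ✓; ∠(AJ, JN) = 94.60° ✗; |JN| = 28.40 ✓.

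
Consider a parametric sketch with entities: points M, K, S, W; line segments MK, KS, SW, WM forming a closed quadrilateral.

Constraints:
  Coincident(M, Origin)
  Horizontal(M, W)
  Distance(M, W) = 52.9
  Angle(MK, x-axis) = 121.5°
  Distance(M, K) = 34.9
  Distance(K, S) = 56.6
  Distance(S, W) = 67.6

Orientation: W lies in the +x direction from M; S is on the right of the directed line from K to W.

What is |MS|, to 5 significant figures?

27.804

M is at the origin; M and W share the same y with |MW| = 52.9 and W in +x, so W = (52.9, 0). MK runs at 121.5° with |MK| = 34.9, so K = (-18.235, 29.757). S is determined by |KS| = 56.6 and |SW| = 67.6 together: it lies at the intersection of circle(K, 56.6) and circle(W, 67.6). With |KW| = 77.108, the foot of the radical line on KW is 29.695 from K and the perpendicular offset is √(56.6² − 29.695²) = 48.185. Taking the right-of-KW solution: S = (-9.4354, -26.155).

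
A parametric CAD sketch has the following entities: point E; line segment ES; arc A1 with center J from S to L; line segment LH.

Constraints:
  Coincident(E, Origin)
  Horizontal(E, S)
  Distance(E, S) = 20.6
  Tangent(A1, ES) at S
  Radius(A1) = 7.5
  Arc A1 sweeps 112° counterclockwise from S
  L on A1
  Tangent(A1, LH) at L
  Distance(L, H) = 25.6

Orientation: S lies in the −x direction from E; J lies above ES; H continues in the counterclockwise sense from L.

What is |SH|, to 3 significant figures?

34.1

E is at the origin; ES is horizontal with |ES| = 20.6 and S on the −x side, so S = (-20.6, 0.00). The tangent condition forces JS to be normal to ES, so J = S + (0, 7.5) = (-20.6, 7.50). On A1, S sits at bearing -90° from J; a 112° counterclockwise sweep puts L at bearing 22°, so L = J + 7.5·(cos 22°, sin 22°) = (-13.6, 10.3). The tangent condition forces JL to be normal to LH, so LH runs along (−sin 22°, cos 22°); with |LH| = 25.6, H = (-23.2, 34.0). Then |SH| = |H − S| = 34.1.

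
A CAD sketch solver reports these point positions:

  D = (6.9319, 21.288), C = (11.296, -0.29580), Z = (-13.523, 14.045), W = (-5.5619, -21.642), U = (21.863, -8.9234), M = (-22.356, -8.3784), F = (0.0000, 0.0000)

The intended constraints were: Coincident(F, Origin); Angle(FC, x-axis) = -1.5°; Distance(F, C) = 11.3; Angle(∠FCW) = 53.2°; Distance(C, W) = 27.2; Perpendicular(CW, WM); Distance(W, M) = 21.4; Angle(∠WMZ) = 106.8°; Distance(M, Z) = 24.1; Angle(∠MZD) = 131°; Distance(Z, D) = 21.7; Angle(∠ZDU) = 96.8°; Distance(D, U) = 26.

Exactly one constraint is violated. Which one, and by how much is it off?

Distance(D, U) = 26 — off by 7.70.

F = (0.00, 0.00) ✓; FC at -1.500° ✓; |FC| = 11.30 ✓; ∠FCW = 53.20° ✓; |CW| = 27.20 ✓; ∠(CW, WM) = 90.00° ✓; |WM| = 21.40 ✓; ∠WMZ = 106.8° ✓; |MZ| = 24.10 ✓; ∠MZD = 131.0° ✓; |ZD| = 21.70 ✓; ∠ZDU = 96.80° ✓; |DU| = 33.70 ✗.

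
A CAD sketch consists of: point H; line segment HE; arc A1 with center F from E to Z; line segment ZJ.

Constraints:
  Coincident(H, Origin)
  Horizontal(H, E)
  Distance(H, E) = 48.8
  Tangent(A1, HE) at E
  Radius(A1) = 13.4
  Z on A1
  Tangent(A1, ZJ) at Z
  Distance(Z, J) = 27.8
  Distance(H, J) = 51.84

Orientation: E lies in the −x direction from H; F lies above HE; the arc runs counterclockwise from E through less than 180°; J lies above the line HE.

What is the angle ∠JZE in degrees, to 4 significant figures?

137.5°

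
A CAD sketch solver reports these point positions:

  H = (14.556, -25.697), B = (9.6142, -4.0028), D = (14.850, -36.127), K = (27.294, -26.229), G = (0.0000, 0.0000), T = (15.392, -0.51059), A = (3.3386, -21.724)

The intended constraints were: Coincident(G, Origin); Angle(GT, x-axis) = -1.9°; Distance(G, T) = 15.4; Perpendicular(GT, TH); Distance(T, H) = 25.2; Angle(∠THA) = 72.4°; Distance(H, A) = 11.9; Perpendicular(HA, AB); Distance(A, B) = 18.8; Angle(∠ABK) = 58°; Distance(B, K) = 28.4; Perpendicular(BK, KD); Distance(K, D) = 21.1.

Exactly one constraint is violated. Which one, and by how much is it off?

Distance(K, D) = 21.1 — off by 5.20.

G = (0.00, 0.00) ✓; GT at -1.900° ✓; |GT| = 15.40 ✓; ∠(GT, TH) = 90.00° ✓; |TH| = 25.20 ✓; ∠THA = 72.40° ✓; |HA| = 11.90 ✓; ∠(HA, AB) = 90.00° ✓; |AB| = 18.80 ✓; ∠ABK = 58.00° ✓; |BK| = 28.40 ✓; ∠(BK, KD) = 90.00° ✓; |KD| = 15.90 ✗.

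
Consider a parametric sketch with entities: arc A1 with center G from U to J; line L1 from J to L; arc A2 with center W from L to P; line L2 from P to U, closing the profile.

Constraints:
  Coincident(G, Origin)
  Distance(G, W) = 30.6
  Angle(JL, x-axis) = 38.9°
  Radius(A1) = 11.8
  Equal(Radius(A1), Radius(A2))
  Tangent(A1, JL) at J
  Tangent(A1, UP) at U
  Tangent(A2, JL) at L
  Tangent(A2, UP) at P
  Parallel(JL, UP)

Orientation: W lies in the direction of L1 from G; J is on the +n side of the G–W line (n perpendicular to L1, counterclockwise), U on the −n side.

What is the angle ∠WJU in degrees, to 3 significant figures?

68.9°

The slot axis is L1's direction at 38.9°, so u = (cos 38.9°, sin 38.9°) = (0.778, 0.628) and n = (−sin 38.9°, cos 38.9°) = (-0.628, 0.778). G is at the origin and W lies 30.6 along u from G, so W = 30.6·u = (23.8, 19.2). Tangency of A1 to both parallel lines with radius 11.8 puts J and U at G ± 11.8·n: J = (-7.41, 9.18), U = (7.41, -9.18). Then cos ∠WJU = JW·JU / (|JW||JU|), giving 68.9°.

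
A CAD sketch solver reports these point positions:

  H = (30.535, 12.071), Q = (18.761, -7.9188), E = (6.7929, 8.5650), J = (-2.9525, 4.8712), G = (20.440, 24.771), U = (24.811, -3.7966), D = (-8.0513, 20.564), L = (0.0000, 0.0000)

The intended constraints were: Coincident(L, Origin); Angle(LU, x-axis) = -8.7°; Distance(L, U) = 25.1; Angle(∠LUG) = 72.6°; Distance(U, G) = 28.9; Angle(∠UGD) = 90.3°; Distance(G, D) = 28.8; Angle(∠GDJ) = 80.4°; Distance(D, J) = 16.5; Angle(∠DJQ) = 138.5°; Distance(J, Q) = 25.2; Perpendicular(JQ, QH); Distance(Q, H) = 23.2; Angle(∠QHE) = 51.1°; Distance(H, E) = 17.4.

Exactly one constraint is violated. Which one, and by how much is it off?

Distance(H, E) = 17.4 — off by 6.60.

L = (0.00, 0.00) ✓; LU at -8.700° ✓; |LU| = 25.10 ✓; ∠LUG = 72.60° ✓; |UG| = 28.90 ✓; ∠UGD = 90.30° ✓; |GD| = 28.80 ✓; ∠GDJ = 80.40° ✓; |DJ| = 16.50 ✓; ∠DJQ = 138.5° ✓; |JQ| = 25.20 ✓; ∠(JQ, QH) = 90.00° ✓; |QH| = 23.20 ✓; ∠QHE = 51.10° ✓; |HE| = 24.00 ✗.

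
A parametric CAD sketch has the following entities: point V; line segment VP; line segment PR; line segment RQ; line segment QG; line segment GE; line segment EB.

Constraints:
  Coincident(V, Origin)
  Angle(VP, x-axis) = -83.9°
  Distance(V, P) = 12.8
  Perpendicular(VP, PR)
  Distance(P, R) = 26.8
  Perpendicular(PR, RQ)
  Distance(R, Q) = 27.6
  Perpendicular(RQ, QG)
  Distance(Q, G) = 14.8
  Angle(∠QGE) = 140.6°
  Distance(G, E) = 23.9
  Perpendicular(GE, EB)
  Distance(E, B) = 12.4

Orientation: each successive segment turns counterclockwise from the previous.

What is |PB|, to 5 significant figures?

3.1746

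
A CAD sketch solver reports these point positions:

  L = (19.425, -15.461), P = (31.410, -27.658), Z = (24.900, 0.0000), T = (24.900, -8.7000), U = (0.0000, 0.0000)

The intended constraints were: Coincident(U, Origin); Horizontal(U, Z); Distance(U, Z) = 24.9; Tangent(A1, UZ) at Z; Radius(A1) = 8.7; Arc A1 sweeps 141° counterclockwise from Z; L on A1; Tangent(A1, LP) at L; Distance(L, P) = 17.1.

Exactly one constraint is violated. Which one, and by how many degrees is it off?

Tangent(A1, LP) at L — off by 6.50°.

U = (0.00, 0.00) ✓; U.y = 0.00, Z.y = 0.00 ✓; |UZ| = 24.90 ✓; ∠(TZ, ZU) = 90.00° ✓; |TZ| = 8.700 ✓; bearing(T→L) − bearing(T→Z) = 141.0° ✓; |TL| = 8.700 ✓; ∠(TL, LP) = 96.50° ✗; |LP| = 17.10 ✓.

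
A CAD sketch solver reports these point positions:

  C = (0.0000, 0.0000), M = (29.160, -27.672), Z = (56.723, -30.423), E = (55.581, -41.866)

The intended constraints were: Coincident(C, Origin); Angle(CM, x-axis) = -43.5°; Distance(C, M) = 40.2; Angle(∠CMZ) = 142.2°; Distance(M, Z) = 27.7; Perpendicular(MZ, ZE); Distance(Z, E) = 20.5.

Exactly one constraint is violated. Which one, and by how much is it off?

Distance(Z, E) = 20.5 — off by 9.00.

C = (0.00, 0.00) ✓; CM at -43.50° ✓; |CM| = 40.20 ✓; ∠CMZ = 142.2° ✓; |MZ| = 27.70 ✓; ∠(MZ, ZE) = 90.00° ✓; |ZE| = 11.50 ✗.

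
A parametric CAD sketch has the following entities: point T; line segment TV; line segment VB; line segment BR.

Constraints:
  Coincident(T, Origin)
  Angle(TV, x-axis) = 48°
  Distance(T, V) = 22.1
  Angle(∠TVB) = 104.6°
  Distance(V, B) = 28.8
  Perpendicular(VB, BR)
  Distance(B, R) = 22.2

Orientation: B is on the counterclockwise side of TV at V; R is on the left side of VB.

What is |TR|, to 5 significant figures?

34.380

T is at the origin; TV runs at 48.0° with length 22.1, so V = 22.1·(cos 48.0°, sin 48.0°) = (14.788, 16.424). ∠TVB = 104.6°, so VB runs at 48.0° + (180° − 104.6°) = 123.40° from the x-axis; with |VB| = 28.8, B = V + 28.8·(cos 123.40°, sin 123.40°) = (-1.0661, 40.467). VB ⟂ BR; with |BR| = 22.2 on the left of VB, R = B + 22.2·(-0.83485, -0.55048) = (-19.600, 28.246). Then |TR| = |R − T| = 34.380.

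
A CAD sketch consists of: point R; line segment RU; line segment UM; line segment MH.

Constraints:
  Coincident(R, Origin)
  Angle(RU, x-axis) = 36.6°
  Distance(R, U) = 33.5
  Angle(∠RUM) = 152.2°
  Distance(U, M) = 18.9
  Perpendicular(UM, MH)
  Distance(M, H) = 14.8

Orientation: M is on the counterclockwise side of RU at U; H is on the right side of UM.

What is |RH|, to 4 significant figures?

57.28

R is at the origin; RU runs at 36.6° with length 33.5, so U = 33.5·(cos 36.6°, sin 36.6°) = (26.89, 19.97). ∠RUM = 152.2°, so UM runs at 36.6° + (180° − 152.2°) = 64.40° from the x-axis; with |UM| = 18.9, M = U + 18.9·(cos 64.40°, sin 64.40°) = (35.06, 37.02). UM ⟂ MH; with |MH| = 14.8 on the right of UM, H = M + 14.8·(0.9018, -0.4321) = (48.41, 30.62). Then |RH| = |H − R| = 57.28.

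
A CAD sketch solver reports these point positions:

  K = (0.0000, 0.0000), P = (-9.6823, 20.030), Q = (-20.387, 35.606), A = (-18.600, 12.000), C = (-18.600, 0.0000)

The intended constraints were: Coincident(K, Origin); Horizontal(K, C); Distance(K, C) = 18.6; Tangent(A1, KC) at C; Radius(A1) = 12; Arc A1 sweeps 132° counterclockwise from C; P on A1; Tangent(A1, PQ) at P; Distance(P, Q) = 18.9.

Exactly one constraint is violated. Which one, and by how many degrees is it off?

Tangent(A1, PQ) at P — off by 7.50°.

K = (0.00, 0.00) ✓; K.y = 0.00, C.y = 0.00 ✓; |KC| = 18.60 ✓; ∠(AC, CK) = 90.00° ✓; |AC| = 12.00 ✓; bearing(A→P) − bearing(A→C) = 132.0° ✓; |AP| = 12.00 ✓; ∠(AP, PQ) = 97.50° ✗; |PQ| = 18.90 ✓.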